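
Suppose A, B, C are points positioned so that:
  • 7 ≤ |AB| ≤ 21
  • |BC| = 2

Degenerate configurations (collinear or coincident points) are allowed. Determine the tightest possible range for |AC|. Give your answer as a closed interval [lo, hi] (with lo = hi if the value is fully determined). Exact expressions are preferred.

|AB| ∈ [7, 21]
|BC| ∈ {2}
|AC| ∈ [5, 23]

|AC| ∈ [5, 23]  (≈ [5.0000, 23.0000])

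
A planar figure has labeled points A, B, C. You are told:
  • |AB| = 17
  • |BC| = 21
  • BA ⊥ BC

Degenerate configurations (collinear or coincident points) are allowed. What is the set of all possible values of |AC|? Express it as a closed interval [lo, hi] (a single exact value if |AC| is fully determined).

|AB| ∈ {17}
|BC| ∈ {21}
|AC| ∈ {√(730)}

|AC| = √(730)  (≈ 27.0185)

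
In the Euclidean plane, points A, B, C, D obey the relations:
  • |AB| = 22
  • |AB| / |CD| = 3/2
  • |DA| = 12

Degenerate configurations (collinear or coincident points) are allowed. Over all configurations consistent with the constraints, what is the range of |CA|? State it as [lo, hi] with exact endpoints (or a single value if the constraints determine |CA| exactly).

|AB| ∈ {22}
|AD| ∈ {12}
|CD| ∈ {44/3}
|BD| ∈ [10, 34]
|AC| ∈ [8/3, 80/3]
|BC| ∈ [0, 146/3]

|CA| ∈ [8/3, 80/3]  (≈ [2.6667, 26.6667])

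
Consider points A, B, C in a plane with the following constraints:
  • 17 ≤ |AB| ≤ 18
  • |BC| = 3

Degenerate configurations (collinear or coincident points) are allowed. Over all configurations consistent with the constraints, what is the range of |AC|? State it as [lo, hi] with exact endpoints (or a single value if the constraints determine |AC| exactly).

|AB| ∈ [17, 18]
|BC| ∈ {3}
|AC| ∈ [14, 21]

|AC| ∈ [14, 21]  (≈ [14.0000, 21.0000])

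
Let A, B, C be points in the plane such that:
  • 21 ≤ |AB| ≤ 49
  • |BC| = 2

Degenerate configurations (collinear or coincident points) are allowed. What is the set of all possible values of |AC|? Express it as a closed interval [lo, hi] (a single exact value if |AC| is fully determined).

|AC| ∈ [19, 51]  (≈ [19.0000, 51.0000])

|AB| ∈ [21, 49]
|BC| ∈ {2}
|AC| ∈ [19, 51]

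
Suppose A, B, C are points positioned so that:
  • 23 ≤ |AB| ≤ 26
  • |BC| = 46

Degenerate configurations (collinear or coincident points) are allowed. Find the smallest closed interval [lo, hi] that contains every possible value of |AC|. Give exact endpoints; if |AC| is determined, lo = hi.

|AC| ∈ [20, 72]  (≈ [20.0000, 72.0000])

|AB| ∈ [23, 26]
|BC| ∈ {46}
|AC| ∈ [20, 72]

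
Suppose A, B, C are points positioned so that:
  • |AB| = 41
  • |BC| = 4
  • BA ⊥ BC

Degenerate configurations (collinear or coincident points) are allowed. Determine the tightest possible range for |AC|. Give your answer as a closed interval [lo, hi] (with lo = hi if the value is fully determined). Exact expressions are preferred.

|AC| = √(1697)  (≈ 41.1947)

|AB| ∈ {41}
|BC| ∈ {4}
|AC| ∈ {√(1697)}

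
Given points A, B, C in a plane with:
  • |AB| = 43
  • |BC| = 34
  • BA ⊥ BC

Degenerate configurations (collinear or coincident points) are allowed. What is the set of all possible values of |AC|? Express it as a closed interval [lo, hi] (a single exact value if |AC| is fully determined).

|AC| = √(3005)  (≈ 54.8179)

|AB| ∈ {43}
|BC| ∈ {34}
|AC| ∈ {√(3005)}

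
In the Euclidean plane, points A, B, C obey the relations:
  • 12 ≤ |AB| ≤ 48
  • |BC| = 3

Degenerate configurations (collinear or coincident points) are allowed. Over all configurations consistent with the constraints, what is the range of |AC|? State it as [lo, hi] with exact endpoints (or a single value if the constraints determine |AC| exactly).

|AC| ∈ [9, 51]  (≈ [9.0000, 51.0000])

|AB| ∈ [12, 48]
|BC| ∈ {3}
|AC| ∈ [9, 51]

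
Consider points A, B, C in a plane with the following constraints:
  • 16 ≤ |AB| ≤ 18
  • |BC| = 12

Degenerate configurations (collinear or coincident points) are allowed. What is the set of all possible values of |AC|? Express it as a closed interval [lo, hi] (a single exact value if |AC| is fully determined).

|AB| ∈ [16, 18]
|BC| ∈ {12}
|AC| ∈ [4, 30]

|AC| ∈ [4, 30]  (≈ [4.0000, 30.0000])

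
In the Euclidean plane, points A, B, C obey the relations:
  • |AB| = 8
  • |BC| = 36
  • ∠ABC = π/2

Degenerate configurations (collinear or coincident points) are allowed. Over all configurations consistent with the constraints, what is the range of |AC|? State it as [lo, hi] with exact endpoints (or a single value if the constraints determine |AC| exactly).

|AC| = 4·√(85)  (≈ 36.8782)

|AB| ∈ {8}
|BC| ∈ {36}
|AC| ∈ {4·√(85)}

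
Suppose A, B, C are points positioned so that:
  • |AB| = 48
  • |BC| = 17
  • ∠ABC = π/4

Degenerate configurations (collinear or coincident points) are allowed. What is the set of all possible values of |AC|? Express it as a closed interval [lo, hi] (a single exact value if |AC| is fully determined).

|AB| ∈ {48}
|BC| ∈ {17}
|AC| ∈ {√(2593 - 816·√(2))}

|AC| = √(2593 - 816·√(2))  (≈ 37.9342)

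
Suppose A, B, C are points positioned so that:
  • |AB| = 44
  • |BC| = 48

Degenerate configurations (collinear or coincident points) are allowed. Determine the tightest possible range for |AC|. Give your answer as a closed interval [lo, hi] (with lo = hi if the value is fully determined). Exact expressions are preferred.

|AB| ∈ {44}
|BC| ∈ {48}
|AC| ∈ [4, 92]

|AC| ∈ [4, 92]  (≈ [4.0000, 92.0000])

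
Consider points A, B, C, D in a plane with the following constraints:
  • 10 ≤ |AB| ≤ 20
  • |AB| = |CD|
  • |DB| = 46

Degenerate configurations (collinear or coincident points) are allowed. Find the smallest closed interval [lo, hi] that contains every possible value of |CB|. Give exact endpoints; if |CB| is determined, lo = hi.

|AB| ∈ [10, 20]
|BD| ∈ {46}
|CD| ∈ [10, 20]
|AD| ∈ [26, 66]
|BC| ∈ [26, 66]
|AC| ∈ [6, 86]

|CB| ∈ [26, 66]  (≈ [26.0000, 66.0000])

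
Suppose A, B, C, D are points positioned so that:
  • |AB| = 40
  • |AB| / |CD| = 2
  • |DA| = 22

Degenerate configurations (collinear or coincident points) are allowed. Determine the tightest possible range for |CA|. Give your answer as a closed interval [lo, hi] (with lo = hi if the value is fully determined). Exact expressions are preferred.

|CA| ∈ [2, 42]  (≈ [2.0000, 42.0000])

|AB| ∈ {40}
|AD| ∈ {22}
|CD| ∈ {20}
|BD| ∈ [18, 62]
|AC| ∈ [2, 42]
|BC| ∈ [0, 82]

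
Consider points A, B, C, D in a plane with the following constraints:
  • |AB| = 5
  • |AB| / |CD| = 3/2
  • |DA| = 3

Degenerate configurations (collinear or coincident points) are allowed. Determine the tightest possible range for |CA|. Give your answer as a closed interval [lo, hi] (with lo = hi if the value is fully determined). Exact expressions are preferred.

|CA| ∈ [1/3, 19/3]  (≈ [0.3333, 6.3333])

|AB| ∈ {5}
|AD| ∈ {3}
|CD| ∈ {10/3}
|BD| ∈ [2, 8]
|AC| ∈ [1/3, 19/3]
|BC| ∈ [0, 34/3]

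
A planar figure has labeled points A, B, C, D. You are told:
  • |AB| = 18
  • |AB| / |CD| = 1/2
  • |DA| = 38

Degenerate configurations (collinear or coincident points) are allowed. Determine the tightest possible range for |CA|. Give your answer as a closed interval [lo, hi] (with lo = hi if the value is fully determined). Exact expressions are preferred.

|AB| ∈ {18}
|AD| ∈ {38}
|CD| ∈ {36}
|BD| ∈ [20, 56]
|AC| ∈ [2, 74]
|BC| ∈ [0, 92]

|CA| ∈ [2, 74]  (≈ [2.0000, 74.0000])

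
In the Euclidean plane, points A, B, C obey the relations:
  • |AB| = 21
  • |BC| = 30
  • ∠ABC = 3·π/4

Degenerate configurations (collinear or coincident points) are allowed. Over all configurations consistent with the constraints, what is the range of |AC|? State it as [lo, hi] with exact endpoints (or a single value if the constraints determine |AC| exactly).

|AC| = 3·√(70·√(2) + 149)  (≈ 47.2436)

|AB| ∈ {21}
|BC| ∈ {30}
|AC| ∈ {3·√(70·√(2) + 149)}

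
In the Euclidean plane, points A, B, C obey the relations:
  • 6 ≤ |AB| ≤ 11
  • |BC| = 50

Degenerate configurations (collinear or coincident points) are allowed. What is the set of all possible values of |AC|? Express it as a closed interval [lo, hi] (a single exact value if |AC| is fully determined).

|AC| ∈ [39, 61]  (≈ [39.0000, 61.0000])

|AB| ∈ [6, 11]
|BC| ∈ {50}
|AC| ∈ [39, 61]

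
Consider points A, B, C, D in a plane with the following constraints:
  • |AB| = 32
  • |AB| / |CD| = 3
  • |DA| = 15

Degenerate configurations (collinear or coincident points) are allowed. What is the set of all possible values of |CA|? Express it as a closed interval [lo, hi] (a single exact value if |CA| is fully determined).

|AB| ∈ {32}
|AD| ∈ {15}
|CD| ∈ {32/3}
|BD| ∈ [17, 47]
|AC| ∈ [13/3, 77/3]
|BC| ∈ [19/3, 173/3]

|CA| ∈ [13/3, 77/3]  (≈ [4.3333, 25.6667])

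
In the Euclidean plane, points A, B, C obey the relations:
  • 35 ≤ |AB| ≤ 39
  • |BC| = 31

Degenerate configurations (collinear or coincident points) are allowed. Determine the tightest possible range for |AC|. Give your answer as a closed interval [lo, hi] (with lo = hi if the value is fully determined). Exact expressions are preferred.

|AC| ∈ [4, 70]  (≈ [4.0000, 70.0000])

|AB| ∈ [35, 39]
|BC| ∈ {31}
|AC| ∈ [4, 70]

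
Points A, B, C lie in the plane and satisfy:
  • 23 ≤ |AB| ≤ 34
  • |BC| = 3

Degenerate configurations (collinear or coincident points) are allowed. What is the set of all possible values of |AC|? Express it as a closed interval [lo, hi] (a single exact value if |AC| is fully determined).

|AC| ∈ [20, 37]  (≈ [20.0000, 37.0000])

|AB| ∈ [23, 34]
|BC| ∈ {3}
|AC| ∈ [20, 37]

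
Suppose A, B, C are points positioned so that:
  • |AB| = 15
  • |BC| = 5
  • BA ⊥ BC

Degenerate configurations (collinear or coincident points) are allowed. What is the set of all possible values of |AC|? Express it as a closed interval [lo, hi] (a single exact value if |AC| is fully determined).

|AB| ∈ {15}
|BC| ∈ {5}
|AC| ∈ {5·√(10)}

|AC| = 5·√(10)  (≈ 15.8114)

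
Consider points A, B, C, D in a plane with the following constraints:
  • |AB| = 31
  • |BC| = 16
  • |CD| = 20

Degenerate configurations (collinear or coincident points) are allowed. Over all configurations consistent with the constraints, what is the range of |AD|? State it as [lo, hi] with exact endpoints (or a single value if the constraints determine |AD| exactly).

|AB| ∈ {31}
|BC| ∈ {16}
|CD| ∈ {20}
|AC| ∈ [15, 47]
|BD| ∈ [4, 36]
|AD| ∈ [0, 67]

|AD| ∈ [0, 67]  (≈ [0.0000, 67.0000])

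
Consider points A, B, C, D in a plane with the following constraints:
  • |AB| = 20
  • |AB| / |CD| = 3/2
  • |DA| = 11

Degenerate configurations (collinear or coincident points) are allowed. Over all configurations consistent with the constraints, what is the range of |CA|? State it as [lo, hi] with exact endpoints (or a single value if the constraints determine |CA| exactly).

|AB| ∈ {20}
|AD| ∈ {11}
|CD| ∈ {40/3}
|BD| ∈ [9, 31]
|AC| ∈ [7/3, 73/3]
|BC| ∈ [0, 133/3]

|CA| ∈ [7/3, 73/3]  (≈ [2.3333, 24.3333])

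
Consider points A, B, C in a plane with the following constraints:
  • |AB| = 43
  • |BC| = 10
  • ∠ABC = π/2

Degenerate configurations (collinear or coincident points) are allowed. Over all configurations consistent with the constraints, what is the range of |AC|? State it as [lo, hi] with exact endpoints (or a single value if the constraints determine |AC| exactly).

|AB| ∈ {43}
|BC| ∈ {10}
|AC| ∈ {√(1949)}

|AC| = √(1949)  (≈ 44.1475)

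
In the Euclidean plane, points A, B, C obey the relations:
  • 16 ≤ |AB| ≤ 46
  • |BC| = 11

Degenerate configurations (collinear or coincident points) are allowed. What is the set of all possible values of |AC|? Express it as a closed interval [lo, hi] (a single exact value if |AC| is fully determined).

|AC| ∈ [5, 57]  (≈ [5.0000, 57.0000])

|AB| ∈ [16, 46]
|BC| ∈ {11}
|AC| ∈ [5, 57]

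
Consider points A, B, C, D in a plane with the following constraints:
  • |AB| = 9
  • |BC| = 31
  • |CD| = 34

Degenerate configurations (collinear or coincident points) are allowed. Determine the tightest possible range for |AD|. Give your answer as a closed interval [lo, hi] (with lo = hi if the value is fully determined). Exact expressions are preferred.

|AD| ∈ [0, 74]  (≈ [0.0000, 74.0000])

|AB| ∈ {9}
|BC| ∈ {31}
|CD| ∈ {34}
|AC| ∈ [22, 40]
|BD| ∈ [3, 65]
|AD| ∈ [0, 74]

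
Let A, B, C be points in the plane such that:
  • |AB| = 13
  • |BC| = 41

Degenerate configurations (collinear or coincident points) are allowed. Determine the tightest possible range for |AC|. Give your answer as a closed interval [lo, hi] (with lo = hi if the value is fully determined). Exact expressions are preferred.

|AC| ∈ [28, 54]  (≈ [28.0000, 54.0000])

|AB| ∈ {13}
|BC| ∈ {41}
|AC| ∈ [28, 54]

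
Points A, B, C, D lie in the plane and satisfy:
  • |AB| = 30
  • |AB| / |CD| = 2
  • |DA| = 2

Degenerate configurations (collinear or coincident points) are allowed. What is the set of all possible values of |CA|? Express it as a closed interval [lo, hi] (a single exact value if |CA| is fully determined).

|AB| ∈ {30}
|AD| ∈ {2}
|CD| ∈ {15}
|BD| ∈ [28, 32]
|AC| ∈ [13, 17]
|BC| ∈ [13, 47]

|CA| ∈ [13, 17]  (≈ [13.0000, 17.0000])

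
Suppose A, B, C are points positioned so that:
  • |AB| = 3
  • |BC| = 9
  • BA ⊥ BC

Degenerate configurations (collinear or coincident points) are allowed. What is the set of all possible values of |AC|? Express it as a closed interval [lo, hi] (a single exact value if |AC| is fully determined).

|AB| ∈ {3}
|BC| ∈ {9}
|AC| ∈ {3·√(10)}

|AC| = 3·√(10)  (≈ 9.4868)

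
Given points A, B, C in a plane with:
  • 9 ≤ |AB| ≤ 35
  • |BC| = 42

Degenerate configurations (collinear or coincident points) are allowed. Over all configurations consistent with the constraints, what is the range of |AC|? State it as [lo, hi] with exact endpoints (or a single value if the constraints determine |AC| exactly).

|AC| ∈ [7, 77]  (≈ [7.0000, 77.0000])

|AB| ∈ [9, 35]
|BC| ∈ {42}
|AC| ∈ [7, 77]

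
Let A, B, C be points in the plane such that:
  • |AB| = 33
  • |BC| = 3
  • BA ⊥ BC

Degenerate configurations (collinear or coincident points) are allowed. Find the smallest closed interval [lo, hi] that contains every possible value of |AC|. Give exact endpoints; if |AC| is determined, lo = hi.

|AC| = 3·√(122)  (≈ 33.1361)

|AB| ∈ {33}
|BC| ∈ {3}
|AC| ∈ {3·√(122)}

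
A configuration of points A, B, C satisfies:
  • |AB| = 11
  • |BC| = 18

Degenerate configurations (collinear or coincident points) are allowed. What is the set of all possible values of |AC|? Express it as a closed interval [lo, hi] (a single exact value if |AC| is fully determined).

|AB| ∈ {11}
|BC| ∈ {18}
|AC| ∈ [7, 29]

|AC| ∈ [7, 29]  (≈ [7.0000, 29.0000])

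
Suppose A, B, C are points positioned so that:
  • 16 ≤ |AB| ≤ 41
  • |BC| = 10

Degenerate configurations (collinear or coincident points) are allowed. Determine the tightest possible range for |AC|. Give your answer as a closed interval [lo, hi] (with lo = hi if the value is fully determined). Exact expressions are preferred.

|AB| ∈ [16, 41]
|BC| ∈ {10}
|AC| ∈ [6, 51]

|AC| ∈ [6, 51]  (≈ [6.0000, 51.0000])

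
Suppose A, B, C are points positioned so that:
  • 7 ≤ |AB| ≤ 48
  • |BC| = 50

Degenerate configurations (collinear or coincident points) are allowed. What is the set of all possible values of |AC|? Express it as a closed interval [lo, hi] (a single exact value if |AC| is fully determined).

|AC| ∈ [2, 98]  (≈ [2.0000, 98.0000])

|AB| ∈ [7, 48]
|BC| ∈ {50}
|AC| ∈ [2, 98]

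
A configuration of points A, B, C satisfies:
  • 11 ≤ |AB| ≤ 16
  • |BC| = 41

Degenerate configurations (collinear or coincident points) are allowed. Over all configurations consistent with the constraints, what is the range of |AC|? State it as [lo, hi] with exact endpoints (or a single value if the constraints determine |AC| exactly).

|AB| ∈ [11, 16]
|BC| ∈ {41}
|AC| ∈ [25, 57]

|AC| ∈ [25, 57]  (≈ [25.0000, 57.0000])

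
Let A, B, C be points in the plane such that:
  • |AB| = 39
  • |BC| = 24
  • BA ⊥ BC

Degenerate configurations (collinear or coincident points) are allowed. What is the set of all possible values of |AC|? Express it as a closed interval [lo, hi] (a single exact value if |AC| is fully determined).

|AB| ∈ {39}
|BC| ∈ {24}
|AC| ∈ {3·√(233)}

|AC| = 3·√(233)  (≈ 45.7930)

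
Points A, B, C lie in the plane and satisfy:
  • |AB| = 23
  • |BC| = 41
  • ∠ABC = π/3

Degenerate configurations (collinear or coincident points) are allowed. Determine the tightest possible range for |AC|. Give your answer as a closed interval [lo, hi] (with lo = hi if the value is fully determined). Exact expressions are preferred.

|AB| ∈ {23}
|BC| ∈ {41}
|AC| ∈ {√(1267)}

|AC| = √(1267)  (≈ 35.5949)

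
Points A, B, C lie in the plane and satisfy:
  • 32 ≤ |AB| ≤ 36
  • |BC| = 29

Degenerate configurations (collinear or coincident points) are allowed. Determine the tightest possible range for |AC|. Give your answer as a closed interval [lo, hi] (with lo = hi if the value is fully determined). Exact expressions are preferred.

|AB| ∈ [32, 36]
|BC| ∈ {29}
|AC| ∈ [3, 65]

|AC| ∈ [3, 65]  (≈ [3.0000, 65.0000])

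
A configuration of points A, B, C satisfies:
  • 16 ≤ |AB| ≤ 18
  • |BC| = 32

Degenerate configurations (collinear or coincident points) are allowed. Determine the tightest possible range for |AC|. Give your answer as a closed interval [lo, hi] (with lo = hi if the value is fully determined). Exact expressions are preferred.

|AC| ∈ [14, 50]  (≈ [14.0000, 50.0000])

|AB| ∈ [16, 18]
|BC| ∈ {32}
|AC| ∈ [14, 50]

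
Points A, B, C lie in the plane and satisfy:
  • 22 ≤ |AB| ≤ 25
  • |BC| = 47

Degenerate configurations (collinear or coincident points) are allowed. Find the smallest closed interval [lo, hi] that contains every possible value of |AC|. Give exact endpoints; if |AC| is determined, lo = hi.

|AC| ∈ [22, 72]  (≈ [22.0000, 72.0000])

|AB| ∈ [22, 25]
|BC| ∈ {47}
|AC| ∈ [22, 72]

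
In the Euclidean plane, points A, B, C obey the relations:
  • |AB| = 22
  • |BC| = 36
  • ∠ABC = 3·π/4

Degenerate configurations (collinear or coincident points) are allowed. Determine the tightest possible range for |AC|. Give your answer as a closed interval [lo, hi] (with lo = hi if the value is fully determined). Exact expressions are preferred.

|AB| ∈ {22}
|BC| ∈ {36}
|AC| ∈ {2·√(198·√(2) + 445)}

|AC| = 2·√(198·√(2) + 445)  (≈ 53.8522)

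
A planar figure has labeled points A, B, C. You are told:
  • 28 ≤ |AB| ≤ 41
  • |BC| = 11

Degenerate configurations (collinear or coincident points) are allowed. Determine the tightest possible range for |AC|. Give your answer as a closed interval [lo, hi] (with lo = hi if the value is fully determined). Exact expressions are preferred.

|AB| ∈ [28, 41]
|BC| ∈ {11}
|AC| ∈ [17, 52]

|AC| ∈ [17, 52]  (≈ [17.0000, 52.0000])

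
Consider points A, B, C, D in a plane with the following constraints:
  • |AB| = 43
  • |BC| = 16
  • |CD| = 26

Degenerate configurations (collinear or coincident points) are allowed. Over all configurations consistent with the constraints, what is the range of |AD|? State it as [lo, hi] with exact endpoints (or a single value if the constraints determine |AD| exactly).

|AD| ∈ [1, 85]  (≈ [1.0000, 85.0000])

|AB| ∈ {43}
|BC| ∈ {16}
|CD| ∈ {26}
|AC| ∈ [27, 59]
|BD| ∈ [10, 42]
|AD| ∈ [1, 85]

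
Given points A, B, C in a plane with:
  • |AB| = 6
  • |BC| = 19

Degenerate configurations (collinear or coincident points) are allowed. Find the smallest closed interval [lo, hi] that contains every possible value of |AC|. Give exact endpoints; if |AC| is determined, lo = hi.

|AB| ∈ {6}
|BC| ∈ {19}
|AC| ∈ [13, 25]

|AC| ∈ [13, 25]  (≈ [13.0000, 25.0000])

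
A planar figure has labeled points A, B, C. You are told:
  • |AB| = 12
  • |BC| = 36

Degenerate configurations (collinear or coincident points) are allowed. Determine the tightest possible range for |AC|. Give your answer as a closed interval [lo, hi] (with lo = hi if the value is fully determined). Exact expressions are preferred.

|AC| ∈ [24, 48]  (≈ [24.0000, 48.0000])

|AB| ∈ {12}
|BC| ∈ {36}
|AC| ∈ [24, 48]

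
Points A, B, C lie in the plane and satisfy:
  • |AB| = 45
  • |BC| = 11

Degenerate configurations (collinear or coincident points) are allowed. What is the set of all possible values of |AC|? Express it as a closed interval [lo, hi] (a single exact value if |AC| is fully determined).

|AC| ∈ [34, 56]  (≈ [34.0000, 56.0000])

|AB| ∈ {45}
|BC| ∈ {11}
|AC| ∈ [34, 56]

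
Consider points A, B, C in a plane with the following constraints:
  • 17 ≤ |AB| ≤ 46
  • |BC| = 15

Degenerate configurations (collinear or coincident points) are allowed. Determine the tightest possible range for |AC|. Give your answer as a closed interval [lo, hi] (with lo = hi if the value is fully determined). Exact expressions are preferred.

|AB| ∈ [17, 46]
|BC| ∈ {15}
|AC| ∈ [2, 61]

|AC| ∈ [2, 61]  (≈ [2.0000, 61.0000])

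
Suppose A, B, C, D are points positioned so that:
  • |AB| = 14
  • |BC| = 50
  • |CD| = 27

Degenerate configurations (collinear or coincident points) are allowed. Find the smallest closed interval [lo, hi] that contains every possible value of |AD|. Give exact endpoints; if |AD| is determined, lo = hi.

|AB| ∈ {14}
|BC| ∈ {50}
|CD| ∈ {27}
|AC| ∈ [36, 64]
|BD| ∈ [23, 77]
|AD| ∈ [9, 91]

|AD| ∈ [9, 91]  (≈ [9.0000, 91.0000])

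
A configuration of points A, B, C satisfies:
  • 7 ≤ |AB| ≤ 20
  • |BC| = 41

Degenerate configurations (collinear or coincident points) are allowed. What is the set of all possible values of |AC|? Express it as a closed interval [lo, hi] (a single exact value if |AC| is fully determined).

|AC| ∈ [21, 61]  (≈ [21.0000, 61.0000])

|AB| ∈ [7, 20]
|BC| ∈ {41}
|AC| ∈ [21, 61]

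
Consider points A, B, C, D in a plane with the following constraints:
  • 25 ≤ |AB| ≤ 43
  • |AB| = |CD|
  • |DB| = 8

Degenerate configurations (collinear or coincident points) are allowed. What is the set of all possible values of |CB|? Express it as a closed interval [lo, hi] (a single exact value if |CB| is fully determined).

|AB| ∈ [25, 43]
|BD| ∈ {8}
|CD| ∈ [25, 43]
|AD| ∈ [17, 51]
|BC| ∈ [17, 51]
|AC| ∈ [0, 94]

|CB| ∈ [17, 51]  (≈ [17.0000, 51.0000])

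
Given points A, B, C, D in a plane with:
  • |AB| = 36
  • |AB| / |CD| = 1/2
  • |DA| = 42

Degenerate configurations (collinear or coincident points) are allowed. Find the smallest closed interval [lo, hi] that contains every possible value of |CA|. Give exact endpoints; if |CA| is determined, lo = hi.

|CA| ∈ [30, 114]  (≈ [30.0000, 114.0000])

|AB| ∈ {36}
|AD| ∈ {42}
|CD| ∈ {72}
|BD| ∈ [6, 78]
|AC| ∈ [30, 114]
|BC| ∈ [0, 150]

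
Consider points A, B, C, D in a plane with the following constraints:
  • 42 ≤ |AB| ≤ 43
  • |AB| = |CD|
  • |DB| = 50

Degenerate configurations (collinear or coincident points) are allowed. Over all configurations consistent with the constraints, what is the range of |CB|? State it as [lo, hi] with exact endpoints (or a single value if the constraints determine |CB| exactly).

|CB| ∈ [7, 93]  (≈ [7.0000, 93.0000])

|AB| ∈ [42, 43]
|BD| ∈ {50}
|CD| ∈ [42, 43]
|AD| ∈ [7, 93]
|BC| ∈ [7, 93]
|AC| ∈ [0, 136]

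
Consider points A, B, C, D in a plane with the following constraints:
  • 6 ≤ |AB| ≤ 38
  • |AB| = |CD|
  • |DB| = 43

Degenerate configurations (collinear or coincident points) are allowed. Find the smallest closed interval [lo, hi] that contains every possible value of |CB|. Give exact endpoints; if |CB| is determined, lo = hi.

|AB| ∈ [6, 38]
|BD| ∈ {43}
|CD| ∈ [6, 38]
|AD| ∈ [5, 81]
|BC| ∈ [5, 81]
|AC| ∈ [0, 119]

|CB| ∈ [5, 81]  (≈ [5.0000, 81.0000])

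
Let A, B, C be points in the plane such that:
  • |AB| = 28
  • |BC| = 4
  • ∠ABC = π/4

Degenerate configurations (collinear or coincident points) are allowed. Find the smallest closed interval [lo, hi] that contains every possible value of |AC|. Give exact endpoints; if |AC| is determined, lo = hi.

|AC| = 4·√(50 - 7·√(2))  (≈ 25.3300)

|AB| ∈ {28}
|BC| ∈ {4}
|AC| ∈ {4·√(50 - 7·√(2))}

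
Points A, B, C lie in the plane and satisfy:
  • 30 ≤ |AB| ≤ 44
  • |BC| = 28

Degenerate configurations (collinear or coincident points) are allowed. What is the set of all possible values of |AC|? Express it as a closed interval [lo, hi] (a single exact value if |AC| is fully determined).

|AB| ∈ [30, 44]
|BC| ∈ {28}
|AC| ∈ [2, 72]

|AC| ∈ [2, 72]  (≈ [2.0000, 72.0000])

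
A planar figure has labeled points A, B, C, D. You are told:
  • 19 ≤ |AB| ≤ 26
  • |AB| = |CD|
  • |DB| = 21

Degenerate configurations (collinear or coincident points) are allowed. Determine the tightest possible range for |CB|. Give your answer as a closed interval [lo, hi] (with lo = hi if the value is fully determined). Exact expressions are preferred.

|CB| ∈ [0, 47]  (≈ [0.0000, 47.0000])

|AB| ∈ [19, 26]
|BD| ∈ {21}
|CD| ∈ [19, 26]
|AD| ∈ [0, 47]
|BC| ∈ [0, 47]
|AC| ∈ [0, 73]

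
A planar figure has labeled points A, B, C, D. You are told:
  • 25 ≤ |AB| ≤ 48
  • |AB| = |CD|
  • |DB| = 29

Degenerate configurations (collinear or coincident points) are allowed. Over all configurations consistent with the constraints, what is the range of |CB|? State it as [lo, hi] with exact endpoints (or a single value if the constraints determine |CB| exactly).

|AB| ∈ [25, 48]
|BD| ∈ {29}
|CD| ∈ [25, 48]
|AD| ∈ [0, 77]
|BC| ∈ [0, 77]
|AC| ∈ [0, 125]

|CB| ∈ [0, 77]  (≈ [0.0000, 77.0000])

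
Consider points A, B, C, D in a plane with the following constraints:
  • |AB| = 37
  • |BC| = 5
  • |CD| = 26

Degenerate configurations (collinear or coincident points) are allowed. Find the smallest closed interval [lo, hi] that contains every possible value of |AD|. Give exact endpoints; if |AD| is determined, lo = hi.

|AB| ∈ {37}
|BC| ∈ {5}
|CD| ∈ {26}
|AC| ∈ [32, 42]
|BD| ∈ [21, 31]
|AD| ∈ [6, 68]

|AD| ∈ [6, 68]  (≈ [6.0000, 68.0000])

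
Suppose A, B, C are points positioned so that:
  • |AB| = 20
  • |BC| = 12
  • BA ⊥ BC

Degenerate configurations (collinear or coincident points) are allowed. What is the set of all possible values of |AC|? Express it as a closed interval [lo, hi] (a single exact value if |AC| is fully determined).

|AB| ∈ {20}
|BC| ∈ {12}
|AC| ∈ {4·√(34)}

|AC| = 4·√(34)  (≈ 23.3238)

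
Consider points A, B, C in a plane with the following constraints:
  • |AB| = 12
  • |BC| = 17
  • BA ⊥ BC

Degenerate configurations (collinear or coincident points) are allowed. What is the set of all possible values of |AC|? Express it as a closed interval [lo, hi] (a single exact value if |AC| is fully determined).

|AC| = √(433)  (≈ 20.8087)

|AB| ∈ {12}
|BC| ∈ {17}
|AC| ∈ {√(433)}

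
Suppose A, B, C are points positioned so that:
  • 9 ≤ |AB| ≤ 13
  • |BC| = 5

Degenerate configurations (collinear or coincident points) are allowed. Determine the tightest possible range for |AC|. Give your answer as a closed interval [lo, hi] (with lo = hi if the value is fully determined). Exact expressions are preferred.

|AC| ∈ [4, 18]  (≈ [4.0000, 18.0000])

|AB| ∈ [9, 13]
|BC| ∈ {5}
|AC| ∈ [4, 18]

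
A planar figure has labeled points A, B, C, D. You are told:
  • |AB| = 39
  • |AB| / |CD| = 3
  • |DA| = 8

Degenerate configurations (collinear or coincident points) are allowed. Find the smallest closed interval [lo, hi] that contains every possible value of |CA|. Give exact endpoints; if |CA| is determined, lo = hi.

|AB| ∈ {39}
|AD| ∈ {8}
|CD| ∈ {13}
|BD| ∈ [31, 47]
|AC| ∈ [5, 21]
|BC| ∈ [18, 60]

|CA| ∈ [5, 21]  (≈ [5.0000, 21.0000])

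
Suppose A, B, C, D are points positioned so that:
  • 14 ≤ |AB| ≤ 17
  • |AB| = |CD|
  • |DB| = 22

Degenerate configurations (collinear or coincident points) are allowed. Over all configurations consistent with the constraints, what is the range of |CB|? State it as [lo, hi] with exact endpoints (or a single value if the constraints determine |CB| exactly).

|CB| ∈ [5, 39]  (≈ [5.0000, 39.0000])

|AB| ∈ [14, 17]
|BD| ∈ {22}
|CD| ∈ [14, 17]
|AD| ∈ [5, 39]
|BC| ∈ [5, 39]
|AC| ∈ [0, 56]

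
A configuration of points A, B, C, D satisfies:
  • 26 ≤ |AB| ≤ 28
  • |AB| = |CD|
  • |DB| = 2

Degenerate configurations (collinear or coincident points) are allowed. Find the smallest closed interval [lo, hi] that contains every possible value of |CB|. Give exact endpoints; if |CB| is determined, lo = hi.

|CB| ∈ [24, 30]  (≈ [24.0000, 30.0000])

|AB| ∈ [26, 28]
|BD| ∈ {2}
|CD| ∈ [26, 28]
|AD| ∈ [24, 30]
|BC| ∈ [24, 30]
|AC| ∈ [0, 58]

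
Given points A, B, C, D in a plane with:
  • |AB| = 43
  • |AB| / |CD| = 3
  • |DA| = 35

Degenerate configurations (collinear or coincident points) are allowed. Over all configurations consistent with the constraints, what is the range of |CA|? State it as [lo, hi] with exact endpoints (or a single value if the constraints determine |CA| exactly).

|CA| ∈ [62/3, 148/3]  (≈ [20.6667, 49.3333])

|AB| ∈ {43}
|AD| ∈ {35}
|CD| ∈ {43/3}
|BD| ∈ [8, 78]
|AC| ∈ [62/3, 148/3]
|BC| ∈ [0, 277/3]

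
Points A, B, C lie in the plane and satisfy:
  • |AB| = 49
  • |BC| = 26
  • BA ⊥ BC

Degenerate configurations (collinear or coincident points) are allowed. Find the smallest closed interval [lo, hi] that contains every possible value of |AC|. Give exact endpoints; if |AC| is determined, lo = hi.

|AB| ∈ {49}
|BC| ∈ {26}
|AC| ∈ {√(3077)}

|AC| = √(3077)  (≈ 55.4707)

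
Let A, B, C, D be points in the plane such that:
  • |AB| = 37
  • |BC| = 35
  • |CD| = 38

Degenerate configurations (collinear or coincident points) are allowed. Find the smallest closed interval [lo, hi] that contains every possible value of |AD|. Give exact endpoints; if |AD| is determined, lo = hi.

|AD| ∈ [0, 110]  (≈ [0.0000, 110.0000])

|AB| ∈ {37}
|BC| ∈ {35}
|CD| ∈ {38}
|AC| ∈ [2, 72]
|BD| ∈ [3, 73]
|AD| ∈ [0, 110]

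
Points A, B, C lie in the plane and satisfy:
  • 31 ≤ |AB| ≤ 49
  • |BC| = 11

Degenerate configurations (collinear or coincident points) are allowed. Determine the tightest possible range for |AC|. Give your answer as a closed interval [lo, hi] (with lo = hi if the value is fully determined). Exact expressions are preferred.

|AB| ∈ [31, 49]
|BC| ∈ {11}
|AC| ∈ [20, 60]

|AC| ∈ [20, 60]  (≈ [20.0000, 60.0000])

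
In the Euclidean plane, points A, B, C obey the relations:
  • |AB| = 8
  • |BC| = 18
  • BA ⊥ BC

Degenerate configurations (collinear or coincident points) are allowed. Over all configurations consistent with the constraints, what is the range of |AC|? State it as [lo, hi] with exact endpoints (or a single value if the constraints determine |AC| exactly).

|AC| = 2·√(97)  (≈ 19.6977)

|AB| ∈ {8}
|BC| ∈ {18}
|AC| ∈ {2·√(97)}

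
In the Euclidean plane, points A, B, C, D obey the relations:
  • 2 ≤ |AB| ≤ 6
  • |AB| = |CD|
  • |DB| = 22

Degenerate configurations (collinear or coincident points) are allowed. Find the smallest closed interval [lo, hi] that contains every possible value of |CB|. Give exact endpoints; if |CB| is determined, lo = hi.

|CB| ∈ [16, 28]  (≈ [16.0000, 28.0000])

|AB| ∈ [2, 6]
|BD| ∈ {22}
|CD| ∈ [2, 6]
|AD| ∈ [16, 28]
|BC| ∈ [16, 28]
|AC| ∈ [10, 34]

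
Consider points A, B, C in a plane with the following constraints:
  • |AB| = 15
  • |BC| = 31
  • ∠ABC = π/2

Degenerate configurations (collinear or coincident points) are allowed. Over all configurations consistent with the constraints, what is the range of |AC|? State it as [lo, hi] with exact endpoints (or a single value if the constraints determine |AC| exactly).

|AB| ∈ {15}
|BC| ∈ {31}
|AC| ∈ {√(1186)}

|AC| = √(1186)  (≈ 34.4384)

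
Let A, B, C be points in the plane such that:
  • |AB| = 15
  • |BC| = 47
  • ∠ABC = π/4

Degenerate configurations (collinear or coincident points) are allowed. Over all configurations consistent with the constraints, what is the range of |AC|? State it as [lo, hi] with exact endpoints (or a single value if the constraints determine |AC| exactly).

|AC| = √(2434 - 705·√(2))  (≈ 37.9075)

|AB| ∈ {15}
|BC| ∈ {47}
|AC| ∈ {√(2434 - 705·√(2))}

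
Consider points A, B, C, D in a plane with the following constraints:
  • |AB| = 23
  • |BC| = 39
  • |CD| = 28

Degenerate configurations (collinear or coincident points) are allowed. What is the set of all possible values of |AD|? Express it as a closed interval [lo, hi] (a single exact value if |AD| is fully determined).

|AD| ∈ [0, 90]  (≈ [0.0000, 90.0000])

|AB| ∈ {23}
|BC| ∈ {39}
|CD| ∈ {28}
|AC| ∈ [16, 62]
|BD| ∈ [11, 67]
|AD| ∈ [0, 90]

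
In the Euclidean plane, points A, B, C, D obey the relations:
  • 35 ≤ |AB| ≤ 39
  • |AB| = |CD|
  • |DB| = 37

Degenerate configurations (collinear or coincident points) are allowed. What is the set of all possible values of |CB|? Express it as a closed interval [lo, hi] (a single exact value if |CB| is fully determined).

|AB| ∈ [35, 39]
|BD| ∈ {37}
|CD| ∈ [35, 39]
|AD| ∈ [0, 76]
|BC| ∈ [0, 76]
|AC| ∈ [0, 115]

|CB| ∈ [0, 76]  (≈ [0.0000, 76.0000])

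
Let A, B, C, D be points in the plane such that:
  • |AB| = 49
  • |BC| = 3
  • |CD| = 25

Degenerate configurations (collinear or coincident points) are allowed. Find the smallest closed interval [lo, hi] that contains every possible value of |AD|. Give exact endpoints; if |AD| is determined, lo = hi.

|AB| ∈ {49}
|BC| ∈ {3}
|CD| ∈ {25}
|AC| ∈ [46, 52]
|BD| ∈ [22, 28]
|AD| ∈ [21, 77]

|AD| ∈ [21, 77]  (≈ [21.0000, 77.0000])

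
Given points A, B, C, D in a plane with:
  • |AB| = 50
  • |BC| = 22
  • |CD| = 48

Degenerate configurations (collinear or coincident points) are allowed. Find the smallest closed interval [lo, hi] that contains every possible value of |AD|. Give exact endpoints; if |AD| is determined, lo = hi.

|AB| ∈ {50}
|BC| ∈ {22}
|CD| ∈ {48}
|AC| ∈ [28, 72]
|BD| ∈ [26, 70]
|AD| ∈ [0, 120]

|AD| ∈ [0, 120]  (≈ [0.0000, 120.0000])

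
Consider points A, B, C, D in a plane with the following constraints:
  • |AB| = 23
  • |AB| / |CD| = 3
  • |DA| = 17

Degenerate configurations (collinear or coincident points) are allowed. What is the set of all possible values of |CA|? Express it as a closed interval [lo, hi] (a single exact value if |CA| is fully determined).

|AB| ∈ {23}
|AD| ∈ {17}
|CD| ∈ {23/3}
|BD| ∈ [6, 40]
|AC| ∈ [28/3, 74/3]
|BC| ∈ [0, 143/3]

|CA| ∈ [28/3, 74/3]  (≈ [9.3333, 24.6667])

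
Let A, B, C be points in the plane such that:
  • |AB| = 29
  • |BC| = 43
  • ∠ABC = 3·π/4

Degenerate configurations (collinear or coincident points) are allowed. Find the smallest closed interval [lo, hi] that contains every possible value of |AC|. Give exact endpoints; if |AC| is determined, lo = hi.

|AC| = √(1247·√(2) + 2690)  (≈ 66.7347)

|AB| ∈ {29}
|BC| ∈ {43}
|AC| ∈ {√(1247·√(2) + 2690)}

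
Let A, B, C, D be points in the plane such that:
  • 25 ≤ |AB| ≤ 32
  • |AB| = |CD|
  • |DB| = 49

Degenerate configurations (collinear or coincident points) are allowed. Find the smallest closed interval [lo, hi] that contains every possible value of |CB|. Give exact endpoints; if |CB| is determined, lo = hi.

|CB| ∈ [17, 81]  (≈ [17.0000, 81.0000])

|AB| ∈ [25, 32]
|BD| ∈ {49}
|CD| ∈ [25, 32]
|AD| ∈ [17, 81]
|BC| ∈ [17, 81]
|AC| ∈ [0, 113]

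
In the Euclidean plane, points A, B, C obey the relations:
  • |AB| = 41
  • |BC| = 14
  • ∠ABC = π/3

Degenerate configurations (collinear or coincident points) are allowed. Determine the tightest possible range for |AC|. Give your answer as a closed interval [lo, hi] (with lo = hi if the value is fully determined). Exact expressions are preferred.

|AB| ∈ {41}
|BC| ∈ {14}
|AC| ∈ {√(1303)}

|AC| = √(1303)  (≈ 36.0971)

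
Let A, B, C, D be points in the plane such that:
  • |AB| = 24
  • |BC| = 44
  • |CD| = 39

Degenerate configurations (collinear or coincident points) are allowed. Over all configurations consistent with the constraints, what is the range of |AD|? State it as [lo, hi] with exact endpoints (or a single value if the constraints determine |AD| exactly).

|AB| ∈ {24}
|BC| ∈ {44}
|CD| ∈ {39}
|AC| ∈ [20, 68]
|BD| ∈ [5, 83]
|AD| ∈ [0, 107]

|AD| ∈ [0, 107]  (≈ [0.0000, 107.0000])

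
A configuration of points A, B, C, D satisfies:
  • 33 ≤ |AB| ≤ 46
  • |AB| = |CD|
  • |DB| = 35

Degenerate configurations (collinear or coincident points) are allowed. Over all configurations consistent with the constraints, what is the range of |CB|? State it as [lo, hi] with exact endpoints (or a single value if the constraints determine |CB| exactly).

|CB| ∈ [0, 81]  (≈ [0.0000, 81.0000])

|AB| ∈ [33, 46]
|BD| ∈ {35}
|CD| ∈ [33, 46]
|AD| ∈ [0, 81]
|BC| ∈ [0, 81]
|AC| ∈ [0, 127]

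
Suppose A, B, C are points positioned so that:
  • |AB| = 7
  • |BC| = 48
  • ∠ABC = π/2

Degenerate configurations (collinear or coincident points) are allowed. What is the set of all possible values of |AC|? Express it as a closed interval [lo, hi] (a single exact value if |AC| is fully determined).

|AC| = √(2353)  (≈ 48.5077)

|AB| ∈ {7}
|BC| ∈ {48}
|AC| ∈ {√(2353)}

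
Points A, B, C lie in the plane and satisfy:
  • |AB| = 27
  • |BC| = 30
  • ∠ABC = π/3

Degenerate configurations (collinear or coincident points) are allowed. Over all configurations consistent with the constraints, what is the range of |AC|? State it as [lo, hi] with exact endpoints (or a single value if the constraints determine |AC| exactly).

|AC| = 3·√(91)  (≈ 28.6182)

|AB| ∈ {27}
|BC| ∈ {30}
|AC| ∈ {3·√(91)}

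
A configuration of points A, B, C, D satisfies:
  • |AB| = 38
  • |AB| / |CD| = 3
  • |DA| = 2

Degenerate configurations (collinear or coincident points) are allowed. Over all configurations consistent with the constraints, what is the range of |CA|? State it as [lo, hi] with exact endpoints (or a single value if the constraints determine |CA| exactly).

|AB| ∈ {38}
|AD| ∈ {2}
|CD| ∈ {38/3}
|BD| ∈ [36, 40]
|AC| ∈ [32/3, 44/3]
|BC| ∈ [70/3, 158/3]

|CA| ∈ [32/3, 44/3]  (≈ [10.6667, 14.6667])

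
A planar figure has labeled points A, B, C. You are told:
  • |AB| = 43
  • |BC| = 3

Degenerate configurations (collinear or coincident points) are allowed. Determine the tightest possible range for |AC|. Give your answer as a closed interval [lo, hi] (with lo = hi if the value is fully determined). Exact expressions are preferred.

|AC| ∈ [40, 46]  (≈ [40.0000, 46.0000])

|AB| ∈ {43}
|BC| ∈ {3}
|AC| ∈ [40, 46]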